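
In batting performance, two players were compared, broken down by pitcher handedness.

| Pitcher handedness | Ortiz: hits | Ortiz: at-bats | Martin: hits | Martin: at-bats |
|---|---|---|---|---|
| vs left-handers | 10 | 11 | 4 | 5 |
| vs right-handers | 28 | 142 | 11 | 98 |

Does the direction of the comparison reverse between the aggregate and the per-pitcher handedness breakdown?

Vs left-handers: Ortiz 10/11 = 90.9%, Martin 4/5 = 80.0% → Ortiz
Vs right-handers: Ortiz 28/142 = 19.7%, Martin 11/98 = 11.2% → Ortiz
Overall: Ortiz 38/153 = 24.8%, Martin 15/103 = 14.6% → Ortiz
Ortiz wins overall and in every pitcher group — no reversal.

No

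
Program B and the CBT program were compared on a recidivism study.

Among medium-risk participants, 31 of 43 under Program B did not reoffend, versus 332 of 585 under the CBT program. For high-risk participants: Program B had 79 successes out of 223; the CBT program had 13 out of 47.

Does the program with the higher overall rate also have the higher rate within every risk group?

Medium-risk: Program B 31/43 = 72.1%, the CBT program 332/585 = 56.8% → Program B
High-risk: Program B 79/223 = 35.4%, the CBT program 13/47 = 27.7% → Program B
Overall: Program B 110/266 = 41.4%, the CBT program 345/632 = 54.6% → the CBT program
Program B wins each risk group but the CBT program wins overall — the comparison reverses. Program B's participants skew toward high-risk, which has a lower base rate.

No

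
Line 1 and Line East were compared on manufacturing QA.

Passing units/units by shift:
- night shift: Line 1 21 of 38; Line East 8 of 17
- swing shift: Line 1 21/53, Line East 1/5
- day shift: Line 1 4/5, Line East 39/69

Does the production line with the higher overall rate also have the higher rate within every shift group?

No

Night shift: Line 1 21/38 = 55.3%, Line East 8/17 = 47.1% → Line 1
Swing shift: Line 1 21/53 = 39.6%, Line East 1/5 = 20.0% → Line 1
Day shift: Line 1 4/5 = 80.0%, Line East 39/69 = 56.5% → Line 1
Overall: Line 1 46/96 = 47.9%, Line East 48/91 = 52.7% → Line East
Line 1 wins each shift group but Line East wins overall — the comparison reverses. Line 1's units skew toward swing shift, which has a lower base rate.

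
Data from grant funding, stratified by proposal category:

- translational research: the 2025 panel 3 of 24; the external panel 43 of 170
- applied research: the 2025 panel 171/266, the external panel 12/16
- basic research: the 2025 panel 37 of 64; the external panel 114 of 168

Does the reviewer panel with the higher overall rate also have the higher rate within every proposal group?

No

Translational research: the 2025 panel 3/24 = 12.5%, the external panel 43/170 = 25.3% → the external panel
Applied research: the 2025 panel 171/266 = 64.3%, the external panel 12/16 = 75.0% → the external panel
Basic research: the 2025 panel 37/64 = 57.8%, the external panel 114/168 = 67.9% → the external panel
Overall: the 2025 panel 211/354 = 59.6%, the external panel 169/354 = 47.7% → the 2025 panel
The external panel wins each proposal group but the 2025 panel wins overall — the comparison reverses. The external panel's proposals skew toward translational research, which has a lower base rate.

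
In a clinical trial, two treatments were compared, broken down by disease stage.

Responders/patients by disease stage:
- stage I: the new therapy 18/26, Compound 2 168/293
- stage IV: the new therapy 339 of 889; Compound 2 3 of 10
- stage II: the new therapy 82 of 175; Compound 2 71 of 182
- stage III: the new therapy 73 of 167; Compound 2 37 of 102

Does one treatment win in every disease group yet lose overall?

Stage I: the new therapy 18/26 = 69.2%, Compound 2 168/293 = 57.3% → the new therapy
Stage IV: the new therapy 339/889 = 38.1%, Compound 2 3/10 = 30.0% → the new therapy
Stage II: the new therapy 82/175 = 46.9%, Compound 2 71/182 = 39.0% → the new therapy
Stage III: the new therapy 73/167 = 43.7%, Compound 2 37/102 = 36.3% → the new therapy
Overall: the new therapy 512/1257 = 40.7%, Compound 2 279/587 = 47.5% → Compound 2
The new therapy wins each disease group but Compound 2 wins overall — the comparison reverses. The new therapy's patients skew toward stage IV, which has a lower base rate.

Yes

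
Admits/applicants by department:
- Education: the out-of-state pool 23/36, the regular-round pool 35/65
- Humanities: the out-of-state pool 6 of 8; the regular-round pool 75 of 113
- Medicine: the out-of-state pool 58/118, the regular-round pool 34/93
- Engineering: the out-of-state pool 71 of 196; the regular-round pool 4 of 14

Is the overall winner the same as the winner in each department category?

No

Education: the out-of-state pool 23/36 = 63.9%, the regular-round pool 35/65 = 53.8% → the out-of-state pool
Humanities: the out-of-state pool 6/8 = 75.0%, the regular-round pool 75/113 = 66.4% → the out-of-state pool
Medicine: the out-of-state pool 58/118 = 49.2%, the regular-round pool 34/93 = 36.6% → the out-of-state pool
Engineering: the out-of-state pool 71/196 = 36.2%, the regular-round pool 4/14 = 28.6% → the out-of-state pool
Overall: the out-of-state pool 158/358 = 44.1%, the regular-round pool 148/285 = 51.9% → the regular-round pool
The out-of-state pool wins each department group but the regular-round pool wins overall — the comparison reverses. The out-of-state pool's applicants skew toward Engineering, which has a lower base rate.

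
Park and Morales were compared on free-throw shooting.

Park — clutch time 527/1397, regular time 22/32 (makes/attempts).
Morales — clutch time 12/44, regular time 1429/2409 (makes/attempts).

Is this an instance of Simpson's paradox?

Clutch time: Park 527/1397 = 37.7%, Morales 12/44 = 27.3% → Park
Regular time: Park 22/32 = 68.8%, Morales 1429/2409 = 59.3% → Park
Overall: Park 549/1429 = 38.4%, Morales 1441/2453 = 58.7% → Morales
Park wins each game group but Morales wins overall — the comparison reverses. Park's attempts skew toward clutch time, which has a lower base rate.

Yes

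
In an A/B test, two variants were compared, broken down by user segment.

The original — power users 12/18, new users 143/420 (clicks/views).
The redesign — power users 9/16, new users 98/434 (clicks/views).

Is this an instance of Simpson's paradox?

No

Power users: the original 12/18 = 66.7%, the redesign 9/16 = 56.2% → the original
New users: the original 143/420 = 34.0%, the redesign 98/434 = 22.6% → the original
Overall: the original 155/438 = 35.4%, the redesign 107/450 = 23.8% → the original
The original wins overall and in every user group — no reversal.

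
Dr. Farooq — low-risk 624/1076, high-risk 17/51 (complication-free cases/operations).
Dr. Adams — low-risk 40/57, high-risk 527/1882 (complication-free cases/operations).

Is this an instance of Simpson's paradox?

No

Low-risk: Dr. Farooq 624/1076 = 58.0%, Dr. Adams 40/57 = 70.2% → Dr. Adams
High-risk: Dr. Farooq 17/51 = 33.3%, Dr. Adams 527/1882 = 28.0% → Dr. Farooq
Overall: Dr. Farooq 641/1127 = 56.9%, Dr. Adams 567/1939 = 29.2% → Dr. Farooq
Neither sweeps: Dr. Farooq wins 1 of 2 groups, Dr. Adams wins 1. Dr. Farooq wins overall but not every group — no Simpson reversal.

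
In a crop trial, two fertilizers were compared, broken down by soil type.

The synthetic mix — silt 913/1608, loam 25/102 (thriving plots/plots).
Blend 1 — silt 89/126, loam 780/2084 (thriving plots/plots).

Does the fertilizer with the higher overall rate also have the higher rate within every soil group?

No

Silt: the synthetic mix 913/1608 = 56.8%, Blend 1 89/126 = 70.6% → Blend 1
Loam: the synthetic mix 25/102 = 24.5%, Blend 1 780/2084 = 37.4% → Blend 1
Overall: the synthetic mix 938/1710 = 54.9%, Blend 1 869/2210 = 39.3% → the synthetic mix
Blend 1 wins each soil group but the synthetic mix wins overall — the comparison reverses. Blend 1's plots skew toward loam, which has a lower base rate.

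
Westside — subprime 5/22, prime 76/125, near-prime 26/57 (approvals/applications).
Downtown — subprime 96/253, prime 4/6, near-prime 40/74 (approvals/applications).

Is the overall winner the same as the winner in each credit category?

Subprime: Westside 5/22 = 22.7%, Downtown 96/253 = 37.9% → Downtown
Prime: Westside 76/125 = 60.8%, Downtown 4/6 = 66.7% → Downtown
Near-prime: Westside 26/57 = 45.6%, Downtown 40/74 = 54.1% → Downtown
Overall: Westside 107/204 = 52.5%, Downtown 140/333 = 42.0% → Westside
Downtown wins each credit group but Westside wins overall — the comparison reverses. Downtown's applications skew toward subprime, which has a lower base rate.

No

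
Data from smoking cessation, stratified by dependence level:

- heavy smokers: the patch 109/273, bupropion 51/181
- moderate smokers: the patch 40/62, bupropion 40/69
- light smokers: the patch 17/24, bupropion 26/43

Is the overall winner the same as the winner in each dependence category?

Yes

Heavy smokers: the patch 109/273 = 39.9%, bupropion 51/181 = 28.2% → the patch
Moderate smokers: the patch 40/62 = 64.5%, bupropion 40/69 = 58.0% → the patch
Light smokers: the patch 17/24 = 70.8%, bupropion 26/43 = 60.5% → the patch
Overall: the patch 166/359 = 46.2%, bupropion 117/293 = 39.9% → the patch
The patch wins overall and in every dependence group — no reversal.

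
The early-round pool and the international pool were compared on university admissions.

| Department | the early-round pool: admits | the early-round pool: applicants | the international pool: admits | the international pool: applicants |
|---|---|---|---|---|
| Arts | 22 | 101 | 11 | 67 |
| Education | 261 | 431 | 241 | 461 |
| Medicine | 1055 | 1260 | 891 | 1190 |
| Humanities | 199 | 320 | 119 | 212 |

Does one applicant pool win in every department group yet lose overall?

No

Arts: the early-round pool 22/101 = 21.8%, the international pool 11/67 = 16.4% → the early-round pool
Education: the early-round pool 261/431 = 60.6%, the international pool 241/461 = 52.3% → the early-round pool
Medicine: the early-round pool 1055/1260 = 83.7%, the international pool 891/1190 = 74.9% → the early-round pool
Humanities: the early-round pool 199/320 = 62.2%, the international pool 119/212 = 56.1% → the early-round pool
Overall: the early-round pool 1537/2112 = 72.8%, the international pool 1262/1930 = 65.4% → the early-round pool
The early-round pool wins overall and in every department group — no reversal.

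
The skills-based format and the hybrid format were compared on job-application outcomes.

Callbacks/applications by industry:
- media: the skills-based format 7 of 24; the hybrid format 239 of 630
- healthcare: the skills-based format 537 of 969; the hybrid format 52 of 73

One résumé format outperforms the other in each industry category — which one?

the hybrid format

Media: the skills-based format 7/24 = 29.2%, the hybrid format 239/630 = 37.9% → the hybrid format
Healthcare: the skills-based format 537/969 = 55.4%, the hybrid format 52/73 = 71.2% → the hybrid format
The hybrid format has the higher rate in both groups.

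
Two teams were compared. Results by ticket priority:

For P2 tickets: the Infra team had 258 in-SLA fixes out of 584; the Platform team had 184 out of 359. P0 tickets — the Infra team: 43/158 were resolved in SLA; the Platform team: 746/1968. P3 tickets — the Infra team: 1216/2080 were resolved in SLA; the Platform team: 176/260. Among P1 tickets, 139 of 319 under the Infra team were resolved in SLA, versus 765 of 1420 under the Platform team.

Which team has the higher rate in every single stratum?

P2: the Infra team 258/584 = 44.2%, the Platform team 184/359 = 51.3% → the Platform team
P0: the Infra team 43/158 = 27.2%, the Platform team 746/1968 = 37.9% → the Platform team
P3: the Infra team 1216/2080 = 58.5%, the Platform team 176/260 = 67.7% → the Platform team
P1: the Infra team 139/319 = 43.6%, the Platform team 765/1420 = 53.9% → the Platform team
The Platform team has the higher rate in all 4 groups.

the Platform team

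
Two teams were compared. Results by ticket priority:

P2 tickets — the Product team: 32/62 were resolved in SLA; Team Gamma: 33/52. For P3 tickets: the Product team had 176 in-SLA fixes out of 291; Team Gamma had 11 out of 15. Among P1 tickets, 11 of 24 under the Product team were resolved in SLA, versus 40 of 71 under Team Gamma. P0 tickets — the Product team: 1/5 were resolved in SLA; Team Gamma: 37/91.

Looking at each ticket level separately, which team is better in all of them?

Team Gamma

P2: the Product team 32/62 = 51.6%, Team Gamma 33/52 = 63.5% → Team Gamma
P3: the Product team 176/291 = 60.5%, Team Gamma 11/15 = 73.3% → Team Gamma
P1: the Product team 11/24 = 45.8%, Team Gamma 40/71 = 56.3% → Team Gamma
P0: the Product team 1/5 = 20.0%, Team Gamma 37/91 = 40.7% → Team Gamma
Team Gamma has the higher rate in all 4 groups.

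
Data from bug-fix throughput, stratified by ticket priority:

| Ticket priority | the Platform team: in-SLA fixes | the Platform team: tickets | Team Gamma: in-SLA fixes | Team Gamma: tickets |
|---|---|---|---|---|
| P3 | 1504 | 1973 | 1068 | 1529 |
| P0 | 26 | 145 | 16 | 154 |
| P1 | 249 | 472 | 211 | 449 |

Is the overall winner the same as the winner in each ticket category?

Yes

P3: the Platform team 1504/1973 = 76.2%, Team Gamma 1068/1529 = 69.8% → the Platform team
P0: the Platform team 26/145 = 17.9%, Team Gamma 16/154 = 10.4% → the Platform team
P1: the Platform team 249/472 = 52.8%, Team Gamma 211/449 = 47.0% → the Platform team
Overall: the Platform team 1779/2590 = 68.7%, Team Gamma 1295/2132 = 60.7% → the Platform team
The Platform team wins overall and in every ticket group — no reversal.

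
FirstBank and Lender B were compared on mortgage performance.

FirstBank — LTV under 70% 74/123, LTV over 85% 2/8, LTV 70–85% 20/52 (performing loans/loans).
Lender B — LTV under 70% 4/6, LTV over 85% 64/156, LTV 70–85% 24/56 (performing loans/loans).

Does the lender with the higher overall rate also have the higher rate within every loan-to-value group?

No

LTV under 70%: FirstBank 74/123 = 60.2%, Lender B 4/6 = 66.7% → Lender B
LTV over 85%: FirstBank 2/8 = 25.0%, Lender B 64/156 = 41.0% → Lender B
LTV 70–85%: FirstBank 20/52 = 38.5%, Lender B 24/56 = 42.9% → Lender B
Overall: FirstBank 96/183 = 52.5%, Lender B 92/218 = 42.2% → FirstBank
Lender B wins each loan-to-value group but FirstBank wins overall — the comparison reverses. Lender B's loans skew toward LTV over 85%, which has a lower base rate.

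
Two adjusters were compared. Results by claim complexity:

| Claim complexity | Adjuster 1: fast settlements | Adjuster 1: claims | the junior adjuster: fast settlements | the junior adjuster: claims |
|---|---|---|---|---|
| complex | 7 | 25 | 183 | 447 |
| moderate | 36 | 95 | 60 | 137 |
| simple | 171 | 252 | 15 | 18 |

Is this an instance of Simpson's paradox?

Complex: Adjuster 1 7/25 = 28.0%, the junior adjuster 183/447 = 40.9% → the junior adjuster
Moderate: Adjuster 1 36/95 = 37.9%, the junior adjuster 60/137 = 43.8% → the junior adjuster
Simple: Adjuster 1 171/252 = 67.9%, the junior adjuster 15/18 = 83.3% → the junior adjuster
Overall: Adjuster 1 214/372 = 57.5%, the junior adjuster 258/602 = 42.9% → Adjuster 1
The junior adjuster wins each claim group but Adjuster 1 wins overall — the comparison reverses. The junior adjuster's claims skew toward complex, which has a lower base rate.

Yes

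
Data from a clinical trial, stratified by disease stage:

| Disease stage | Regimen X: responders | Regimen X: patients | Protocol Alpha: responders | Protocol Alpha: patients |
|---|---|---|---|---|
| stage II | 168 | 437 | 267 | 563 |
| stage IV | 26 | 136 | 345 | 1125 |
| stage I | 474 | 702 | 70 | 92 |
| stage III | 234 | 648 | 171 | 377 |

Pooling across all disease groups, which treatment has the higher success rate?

Regimen X

Stage II: Regimen X 168/437 = 38.4%, Protocol Alpha 267/563 = 47.4% → Protocol Alpha
Stage IV: Regimen X 26/136 = 19.1%, Protocol Alpha 345/1125 = 30.7% → Protocol Alpha
Stage I: Regimen X 474/702 = 67.5%, Protocol Alpha 70/92 = 76.1% → Protocol Alpha
Stage III: Regimen X 234/648 = 36.1%, Protocol Alpha 171/377 = 45.4% → Protocol Alpha
Overall: Regimen X 902/1923 = 46.9%, Protocol Alpha 853/2157 = 39.5% → Regimen X
(Protocol Alpha wins every disease group but Regimen X wins overall — Protocol Alpha's patients skew toward the low-rate stage IV group.)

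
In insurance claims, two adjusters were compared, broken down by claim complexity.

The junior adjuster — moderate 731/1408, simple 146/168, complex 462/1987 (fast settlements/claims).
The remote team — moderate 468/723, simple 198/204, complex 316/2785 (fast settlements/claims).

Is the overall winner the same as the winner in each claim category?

No

Moderate: the junior adjuster 731/1408 = 51.9%, the remote team 468/723 = 64.7% → the remote team
Simple: the junior adjuster 146/168 = 86.9%, the remote team 198/204 = 97.1% → the remote team
Complex: the junior adjuster 462/1987 = 23.3%, the remote team 316/2785 = 11.3% → the junior adjuster
Overall: the junior adjuster 1339/3563 = 37.6%, the remote team 982/3712 = 26.5% → the junior adjuster
Neither sweeps: the junior adjuster wins 1 of 3 groups, the remote team wins 2. The junior adjuster wins overall but not every group — no Simpson reversal.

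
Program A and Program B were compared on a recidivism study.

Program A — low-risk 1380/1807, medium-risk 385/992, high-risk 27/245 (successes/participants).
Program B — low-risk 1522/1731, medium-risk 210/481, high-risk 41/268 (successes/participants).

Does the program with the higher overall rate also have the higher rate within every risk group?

Low-risk: Program A 1380/1807 = 76.4%, Program B 1522/1731 = 87.9% → Program B
Medium-risk: Program A 385/992 = 38.8%, Program B 210/481 = 43.7% → Program B
High-risk: Program A 27/245 = 11.0%, Program B 41/268 = 15.3% → Program B
Overall: Program A 1792/3044 = 58.9%, Program B 1773/2480 = 71.5% → Program B
Program B wins overall and in every risk group — no reversal.

Yes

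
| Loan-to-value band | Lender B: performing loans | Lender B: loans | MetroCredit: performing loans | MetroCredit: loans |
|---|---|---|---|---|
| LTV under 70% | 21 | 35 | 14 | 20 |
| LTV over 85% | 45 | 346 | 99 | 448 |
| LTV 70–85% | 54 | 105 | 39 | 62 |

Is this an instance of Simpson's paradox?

No

LTV under 70%: Lender B 21/35 = 60.0%, MetroCredit 14/20 = 70.0% → MetroCredit
LTV over 85%: Lender B 45/346 = 13.0%, MetroCredit 99/448 = 22.1% → MetroCredit
LTV 70–85%: Lender B 54/105 = 51.4%, MetroCredit 39/62 = 62.9% → MetroCredit
Overall: Lender B 120/486 = 24.7%, MetroCredit 152/530 = 28.7% → MetroCredit
MetroCredit wins overall and in every loan-to-value group — no reversal.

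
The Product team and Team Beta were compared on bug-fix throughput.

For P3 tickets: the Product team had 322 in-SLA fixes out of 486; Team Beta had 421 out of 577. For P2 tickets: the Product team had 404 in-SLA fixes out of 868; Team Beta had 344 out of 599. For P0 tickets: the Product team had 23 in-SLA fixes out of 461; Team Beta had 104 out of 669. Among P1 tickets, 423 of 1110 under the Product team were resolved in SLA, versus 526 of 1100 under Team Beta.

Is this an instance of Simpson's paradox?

P3: the Product team 322/486 = 66.3%, Team Beta 421/577 = 73.0% → Team Beta
P2: the Product team 404/868 = 46.5%, Team Beta 344/599 = 57.4% → Team Beta
P0: the Product team 23/461 = 5.0%, Team Beta 104/669 = 15.5% → Team Beta
P1: the Product team 423/1110 = 38.1%, Team Beta 526/1100 = 47.8% → Team Beta
Overall: the Product team 1172/2925 = 40.1%, Team Beta 1395/2945 = 47.4% → Team Beta
Team Beta wins overall and in every ticket group — no reversal.

No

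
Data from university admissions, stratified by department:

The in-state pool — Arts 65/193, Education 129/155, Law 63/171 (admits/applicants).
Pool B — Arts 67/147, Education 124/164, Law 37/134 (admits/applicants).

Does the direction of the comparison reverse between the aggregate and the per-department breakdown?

Arts: the in-state pool 65/193 = 33.7%, Pool B 67/147 = 45.6% → Pool B
Education: the in-state pool 129/155 = 83.2%, Pool B 124/164 = 75.6% → the in-state pool
Law: the in-state pool 63/171 = 36.8%, Pool B 37/134 = 27.6% → the in-state pool
Overall: the in-state pool 257/519 = 49.5%, Pool B 228/445 = 51.2% → Pool B
Neither sweeps: the in-state pool wins 2 of 3 groups, Pool B wins 1. Pool B wins overall but not every group — no Simpson reversal.

No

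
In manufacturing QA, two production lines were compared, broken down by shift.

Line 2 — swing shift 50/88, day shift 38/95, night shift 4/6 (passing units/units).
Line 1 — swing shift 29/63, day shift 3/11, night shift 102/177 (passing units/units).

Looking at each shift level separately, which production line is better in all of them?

Swing shift: Line 2 50/88 = 56.8%, Line 1 29/63 = 46.0% → Line 2
Day shift: Line 2 38/95 = 40.0%, Line 1 3/11 = 27.3% → Line 2
Night shift: Line 2 4/6 = 66.7%, Line 1 102/177 = 57.6% → Line 2
Line 2 has the higher rate in all 3 groups.

Line 2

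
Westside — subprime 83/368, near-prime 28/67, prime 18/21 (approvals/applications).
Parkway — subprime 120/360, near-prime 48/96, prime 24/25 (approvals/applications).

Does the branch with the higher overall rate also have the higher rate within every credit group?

Subprime: Westside 83/368 = 22.6%, Parkway 120/360 = 33.3% → Parkway
Near-prime: Westside 28/67 = 41.8%, Parkway 48/96 = 50.0% → Parkway
Prime: Westside 18/21 = 85.7%, Parkway 24/25 = 96.0% → Parkway
Overall: Westside 129/456 = 28.3%, Parkway 192/481 = 39.9% → Parkway
Parkway wins overall and in every credit group — no reversal.

Yes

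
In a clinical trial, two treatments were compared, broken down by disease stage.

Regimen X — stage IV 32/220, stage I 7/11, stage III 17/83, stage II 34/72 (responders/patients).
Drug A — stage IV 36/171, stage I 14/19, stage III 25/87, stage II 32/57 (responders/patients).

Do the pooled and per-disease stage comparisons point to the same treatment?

Yes

Stage IV: Regimen X 32/220 = 14.5%, Drug A 36/171 = 21.1% → Drug A
Stage I: Regimen X 7/11 = 63.6%, Drug A 14/19 = 73.7% → Drug A
Stage III: Regimen X 17/83 = 20.5%, Drug A 25/87 = 28.7% → Drug A
Stage II: Regimen X 34/72 = 47.2%, Drug A 32/57 = 56.1% → Drug A
Overall: Regimen X 90/386 = 23.3%, Drug A 107/334 = 32.0% → Drug A
Drug A wins overall and in every disease group — no reversal.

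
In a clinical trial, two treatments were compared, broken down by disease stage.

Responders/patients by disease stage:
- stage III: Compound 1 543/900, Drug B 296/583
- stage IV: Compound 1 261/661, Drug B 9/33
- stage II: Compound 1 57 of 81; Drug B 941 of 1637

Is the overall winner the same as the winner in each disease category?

No

Stage III: Compound 1 543/900 = 60.3%, Drug B 296/583 = 50.8% → Compound 1
Stage IV: Compound 1 261/661 = 39.5%, Drug B 9/33 = 27.3% → Compound 1
Stage II: Compound 1 57/81 = 70.4%, Drug B 941/1637 = 57.5% → Compound 1
Overall: Compound 1 861/1642 = 52.4%, Drug B 1246/2253 = 55.3% → Drug B
Compound 1 wins each disease group but Drug B wins overall — the comparison reverses. Compound 1's patients skew toward stage IV, which has a lower base rate.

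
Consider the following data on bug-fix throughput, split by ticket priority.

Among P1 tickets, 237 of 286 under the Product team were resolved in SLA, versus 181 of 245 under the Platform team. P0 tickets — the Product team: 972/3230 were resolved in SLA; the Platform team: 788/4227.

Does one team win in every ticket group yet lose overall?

P1: the Product team 237/286 = 82.9%, the Platform team 181/245 = 73.9% → the Product team
P0: the Product team 972/3230 = 30.1%, the Platform team 788/4227 = 18.6% → the Product team
Overall: the Product team 1209/3516 = 34.4%, the Platform team 969/4472 = 21.7% → the Product team
The Product team wins overall and in every ticket group — no reversal.

No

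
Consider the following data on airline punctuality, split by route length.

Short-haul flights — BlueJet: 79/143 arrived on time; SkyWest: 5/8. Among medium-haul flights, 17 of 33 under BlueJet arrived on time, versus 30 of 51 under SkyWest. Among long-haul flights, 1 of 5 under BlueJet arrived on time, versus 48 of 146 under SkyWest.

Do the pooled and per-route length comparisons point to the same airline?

Short-haul: BlueJet 79/143 = 55.2%, SkyWest 5/8 = 62.5% → SkyWest
Medium-haul: BlueJet 17/33 = 51.5%, SkyWest 30/51 = 58.8% → SkyWest
Long-haul: BlueJet 1/5 = 20.0%, SkyWest 48/146 = 32.9% → SkyWest
Overall: BlueJet 97/181 = 53.6%, SkyWest 83/205 = 40.5% → BlueJet
SkyWest wins each route group but BlueJet wins overall — the comparison reverses. SkyWest's flights skew toward long-haul, which has a lower base rate.

No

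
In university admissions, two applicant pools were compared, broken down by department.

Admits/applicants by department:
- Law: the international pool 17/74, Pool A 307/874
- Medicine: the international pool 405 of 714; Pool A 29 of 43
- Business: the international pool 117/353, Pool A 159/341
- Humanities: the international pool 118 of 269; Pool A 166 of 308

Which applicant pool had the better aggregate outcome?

the international pool

Law: the international pool 17/74 = 23.0%, Pool A 307/874 = 35.1% → Pool A
Medicine: the international pool 405/714 = 56.7%, Pool A 29/43 = 67.4% → Pool A
Business: the international pool 117/353 = 33.1%, Pool A 159/341 = 46.6% → Pool A
Humanities: the international pool 118/269 = 43.9%, Pool A 166/308 = 53.9% → Pool A
Overall: the international pool 657/1410 = 46.6%, Pool A 661/1566 = 42.2% → the international pool
(Pool A wins every department group but the international pool wins overall — Pool A's applicants skew toward the low-rate Law group.)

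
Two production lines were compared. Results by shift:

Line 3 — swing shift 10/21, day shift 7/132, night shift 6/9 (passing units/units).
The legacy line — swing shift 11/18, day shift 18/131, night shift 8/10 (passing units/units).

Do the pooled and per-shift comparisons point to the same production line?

Swing shift: Line 3 10/21 = 47.6%, the legacy line 11/18 = 61.1% → the legacy line
Day shift: Line 3 7/132 = 5.3%, the legacy line 18/131 = 13.7% → the legacy line
Night shift: Line 3 6/9 = 66.7%, the legacy line 8/10 = 80.0% → the legacy line
Overall: Line 3 23/162 = 14.2%, the legacy line 37/159 = 23.3% → the legacy line
The legacy line wins overall and in every shift group — no reversal.

Yes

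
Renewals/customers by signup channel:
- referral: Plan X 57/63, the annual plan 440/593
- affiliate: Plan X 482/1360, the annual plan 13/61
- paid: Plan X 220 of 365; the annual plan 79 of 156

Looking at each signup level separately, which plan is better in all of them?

Referral: Plan X 57/63 = 90.5%, the annual plan 440/593 = 74.2% → Plan X
Affiliate: Plan X 482/1360 = 35.4%, the annual plan 13/61 = 21.3% → Plan X
Paid: Plan X 220/365 = 60.3%, the annual plan 79/156 = 50.6% → Plan X
Plan X has the higher rate in all 3 groups.

Plan X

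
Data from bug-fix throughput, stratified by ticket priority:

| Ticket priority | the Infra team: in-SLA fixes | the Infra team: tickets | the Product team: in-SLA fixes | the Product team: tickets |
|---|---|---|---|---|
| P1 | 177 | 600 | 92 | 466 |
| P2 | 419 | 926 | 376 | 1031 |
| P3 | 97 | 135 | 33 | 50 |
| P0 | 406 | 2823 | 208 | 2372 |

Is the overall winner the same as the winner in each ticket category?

Yes

P1: the Infra team 177/600 = 29.5%, the Product team 92/466 = 19.7% → the Infra team
P2: the Infra team 419/926 = 45.2%, the Product team 376/1031 = 36.5% → the Infra team
P3: the Infra team 97/135 = 71.9%, the Product team 33/50 = 66.0% → the Infra team
P0: the Infra team 406/2823 = 14.4%, the Product team 208/2372 = 8.8% → the Infra team
Overall: the Infra team 1099/4484 = 24.5%, the Product team 709/3919 = 18.1% → the Infra team
The Infra team wins overall and in every ticket group — no reversal.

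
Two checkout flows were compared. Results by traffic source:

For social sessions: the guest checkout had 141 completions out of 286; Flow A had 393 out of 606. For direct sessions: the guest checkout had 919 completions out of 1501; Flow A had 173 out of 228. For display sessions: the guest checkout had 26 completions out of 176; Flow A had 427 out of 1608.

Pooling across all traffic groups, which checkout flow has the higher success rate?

Social: the guest checkout 141/286 = 49.3%, Flow A 393/606 = 64.9% → Flow A
Direct: the guest checkout 919/1501 = 61.2%, Flow A 173/228 = 75.9% → Flow A
Display: the guest checkout 26/176 = 14.8%, Flow A 427/1608 = 26.6% → Flow A
Overall: the guest checkout 1086/1963 = 55.3%, Flow A 993/2442 = 40.7% → the guest checkout
(Flow A wins every traffic group but the guest checkout wins overall — Flow A's sessions skew toward the low-rate display group.)

the guest checkout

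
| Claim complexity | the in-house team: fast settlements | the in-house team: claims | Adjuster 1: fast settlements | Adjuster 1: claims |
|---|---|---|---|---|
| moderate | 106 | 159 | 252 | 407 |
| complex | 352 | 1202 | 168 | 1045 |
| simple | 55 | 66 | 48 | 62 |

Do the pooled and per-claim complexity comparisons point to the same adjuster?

Moderate: the in-house team 106/159 = 66.7%, Adjuster 1 252/407 = 61.9% → the in-house team
Complex: the in-house team 352/1202 = 29.3%, Adjuster 1 168/1045 = 16.1% → the in-house team
Simple: the in-house team 55/66 = 83.3%, Adjuster 1 48/62 = 77.4% → the in-house team
Overall: the in-house team 513/1427 = 35.9%, Adjuster 1 468/1514 = 30.9% → the in-house team
The in-house team wins overall and in every claim group — no reversal.

Yes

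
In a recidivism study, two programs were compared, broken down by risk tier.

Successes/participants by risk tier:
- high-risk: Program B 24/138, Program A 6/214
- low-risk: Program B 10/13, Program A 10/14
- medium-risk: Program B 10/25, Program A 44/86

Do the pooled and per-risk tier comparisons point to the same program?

No

High-risk: Program B 24/138 = 17.4%, Program A 6/214 = 2.8% → Program B
Low-risk: Program B 10/13 = 76.9%, Program A 10/14 = 71.4% → Program B
Medium-risk: Program B 10/25 = 40.0%, Program A 44/86 = 51.2% → Program A
Overall: Program B 44/176 = 25.0%, Program A 60/314 = 19.1% → Program B
Neither sweeps: Program B wins 2 of 3 groups, Program A wins 1. Program B wins overall but not every group — no Simpson reversal.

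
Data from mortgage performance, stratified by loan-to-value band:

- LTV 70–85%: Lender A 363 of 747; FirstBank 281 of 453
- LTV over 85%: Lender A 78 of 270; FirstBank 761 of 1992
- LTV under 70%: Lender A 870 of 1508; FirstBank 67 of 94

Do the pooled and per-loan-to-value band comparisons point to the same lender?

No

LTV 70–85%: Lender A 363/747 = 48.6%, FirstBank 281/453 = 62.0% → FirstBank
LTV over 85%: Lender A 78/270 = 28.9%, FirstBank 761/1992 = 38.2% → FirstBank
LTV under 70%: Lender A 870/1508 = 57.7%, FirstBank 67/94 = 71.3% → FirstBank
Overall: Lender A 1311/2525 = 51.9%, FirstBank 1109/2539 = 43.7% → Lender A
FirstBank wins each loan-to-value group but Lender A wins overall — the comparison reverses. FirstBank's loans skew toward LTV over 85%, which has a lower base rate.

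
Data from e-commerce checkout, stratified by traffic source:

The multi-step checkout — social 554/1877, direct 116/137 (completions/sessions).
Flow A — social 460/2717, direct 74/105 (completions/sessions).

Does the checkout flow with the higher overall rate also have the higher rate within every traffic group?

Social: the multi-step checkout 554/1877 = 29.5%, Flow A 460/2717 = 16.9% → the multi-step checkout
Direct: the multi-step checkout 116/137 = 84.7%, Flow A 74/105 = 70.5% → the multi-step checkout
Overall: the multi-step checkout 670/2014 = 33.3%, Flow A 534/2822 = 18.9% → the multi-step checkout
The multi-step checkout wins overall and in every traffic group — no reversal.

Yes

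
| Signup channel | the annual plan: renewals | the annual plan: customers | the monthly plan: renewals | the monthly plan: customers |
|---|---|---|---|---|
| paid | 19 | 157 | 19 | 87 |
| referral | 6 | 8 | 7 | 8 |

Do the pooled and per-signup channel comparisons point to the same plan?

Yes

Paid: the annual plan 19/157 = 12.1%, the monthly plan 19/87 = 21.8% → the monthly plan
Referral: the annual plan 6/8 = 75.0%, the monthly plan 7/8 = 87.5% → the monthly plan
Overall: the annual plan 25/165 = 15.2%, the monthly plan 26/95 = 27.4% → the monthly plan
The monthly plan wins overall and in every signup group — no reversal.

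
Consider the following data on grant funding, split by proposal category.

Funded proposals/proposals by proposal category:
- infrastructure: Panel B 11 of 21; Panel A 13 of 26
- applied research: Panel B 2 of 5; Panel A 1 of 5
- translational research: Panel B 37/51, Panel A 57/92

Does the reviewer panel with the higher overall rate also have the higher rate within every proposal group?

Infrastructure: Panel B 11/21 = 52.4%, Panel A 13/26 = 50.0% → Panel B
Applied research: Panel B 2/5 = 40.0%, Panel A 1/5 = 20.0% → Panel B
Translational research: Panel B 37/51 = 72.5%, Panel A 57/92 = 62.0% → Panel B
Overall: Panel B 50/77 = 64.9%, Panel A 71/123 = 57.7% → Panel B
Panel B wins overall and in every proposal group — no reversal.

Yes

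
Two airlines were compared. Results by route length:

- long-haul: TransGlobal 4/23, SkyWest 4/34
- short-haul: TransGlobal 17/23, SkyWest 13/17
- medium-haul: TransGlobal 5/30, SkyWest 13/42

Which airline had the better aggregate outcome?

TransGlobal

Long-haul: TransGlobal 4/23 = 17.4%, SkyWest 4/34 = 11.8% → TransGlobal
Short-haul: TransGlobal 17/23 = 73.9%, SkyWest 13/17 = 76.5% → SkyWest
Medium-haul: TransGlobal 5/30 = 16.7%, SkyWest 13/42 = 31.0% → SkyWest
Overall: TransGlobal 26/76 = 34.2%, SkyWest 30/93 = 32.3% → TransGlobal
(Neither sweeps every route group, but TransGlobal has the higher pooled rate.)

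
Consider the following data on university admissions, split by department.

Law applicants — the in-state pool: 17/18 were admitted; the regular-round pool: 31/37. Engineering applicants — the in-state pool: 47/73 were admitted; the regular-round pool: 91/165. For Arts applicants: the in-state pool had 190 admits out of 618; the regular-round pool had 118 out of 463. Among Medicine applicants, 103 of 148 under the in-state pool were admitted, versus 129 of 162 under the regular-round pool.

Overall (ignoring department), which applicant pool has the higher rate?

Law: the in-state pool 17/18 = 94.4%, the regular-round pool 31/37 = 83.8% → the in-state pool
Engineering: the in-state pool 47/73 = 64.4%, the regular-round pool 91/165 = 55.2% → the in-state pool
Arts: the in-state pool 190/618 = 30.7%, the regular-round pool 118/463 = 25.5% → the in-state pool
Medicine: the in-state pool 103/148 = 69.6%, the regular-round pool 129/162 = 79.6% → the regular-round pool
Overall: the in-state pool 357/857 = 41.7%, the regular-round pool 369/827 = 44.6% → the regular-round pool
(Neither sweeps every department group, but the regular-round pool has the higher pooled rate.)

the regular-round pool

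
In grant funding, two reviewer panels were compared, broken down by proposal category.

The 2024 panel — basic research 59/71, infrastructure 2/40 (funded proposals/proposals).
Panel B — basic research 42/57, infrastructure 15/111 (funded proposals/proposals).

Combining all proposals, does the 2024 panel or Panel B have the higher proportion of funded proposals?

Basic research: the 2024 panel 59/71 = 83.1%, Panel B 42/57 = 73.7% → the 2024 panel
Infrastructure: the 2024 panel 2/40 = 5.0%, Panel B 15/111 = 13.5% → Panel B
Overall: the 2024 panel 61/111 = 55.0%, Panel B 57/168 = 33.9% → the 2024 panel
(Neither sweeps every proposal group, but the 2024 panel has the higher pooled rate.)

the 2024 panel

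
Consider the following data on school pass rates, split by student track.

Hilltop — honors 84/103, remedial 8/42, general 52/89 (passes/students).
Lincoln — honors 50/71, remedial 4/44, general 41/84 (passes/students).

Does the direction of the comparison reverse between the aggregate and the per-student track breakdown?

Honors: Hilltop 84/103 = 81.6%, Lincoln 50/71 = 70.4% → Hilltop
Remedial: Hilltop 8/42 = 19.0%, Lincoln 4/44 = 9.1% → Hilltop
General: Hilltop 52/89 = 58.4%, Lincoln 41/84 = 48.8% → Hilltop
Overall: Hilltop 144/234 = 61.5%, Lincoln 95/199 = 47.7% → Hilltop
Hilltop wins overall and in every student group — no reversal.

No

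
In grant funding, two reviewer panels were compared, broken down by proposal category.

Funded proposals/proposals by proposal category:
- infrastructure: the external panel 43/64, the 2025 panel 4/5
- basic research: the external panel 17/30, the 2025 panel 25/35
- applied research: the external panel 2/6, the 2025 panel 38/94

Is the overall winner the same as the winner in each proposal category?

No

Infrastructure: the external panel 43/64 = 67.2%, the 2025 panel 4/5 = 80.0% → the 2025 panel
Basic research: the external panel 17/30 = 56.7%, the 2025 panel 25/35 = 71.4% → the 2025 panel
Applied research: the external panel 2/6 = 33.3%, the 2025 panel 38/94 = 40.4% → the 2025 panel
Overall: the external panel 62/100 = 62.0%, the 2025 panel 67/134 = 50.0% → the external panel
The 2025 panel wins each proposal group but the external panel wins overall — the comparison reverses. The 2025 panel's proposals skew toward applied research, which has a lower base rate.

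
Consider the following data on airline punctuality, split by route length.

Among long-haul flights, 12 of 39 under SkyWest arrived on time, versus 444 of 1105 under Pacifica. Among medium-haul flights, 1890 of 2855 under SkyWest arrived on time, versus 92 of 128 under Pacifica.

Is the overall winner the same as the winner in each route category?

No

Long-haul: SkyWest 12/39 = 30.8%, Pacifica 444/1105 = 40.2% → Pacifica
Medium-haul: SkyWest 1890/2855 = 66.2%, Pacifica 92/128 = 71.9% → Pacifica
Overall: SkyWest 1902/2894 = 65.7%, Pacifica 536/1233 = 43.5% → SkyWest
Pacifica wins each route group but SkyWest wins overall — the comparison reverses. Pacifica's flights skew toward long-haul, which has a lower base rate.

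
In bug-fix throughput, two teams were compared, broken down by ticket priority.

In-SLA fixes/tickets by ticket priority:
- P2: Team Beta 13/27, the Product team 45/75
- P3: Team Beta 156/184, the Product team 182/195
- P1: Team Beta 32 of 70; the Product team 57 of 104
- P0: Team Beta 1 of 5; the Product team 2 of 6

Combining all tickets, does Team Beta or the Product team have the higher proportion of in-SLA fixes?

P2: Team Beta 13/27 = 48.1%, the Product team 45/75 = 60.0% → the Product team
P3: Team Beta 156/184 = 84.8%, the Product team 182/195 = 93.3% → the Product team
P1: Team Beta 32/70 = 45.7%, the Product team 57/104 = 54.8% → the Product team
P0: Team Beta 1/5 = 20.0%, the Product team 2/6 = 33.3% → the Product team
Overall: Team Beta 202/286 = 70.6%, the Product team 286/380 = 75.3% → the Product team

the Product team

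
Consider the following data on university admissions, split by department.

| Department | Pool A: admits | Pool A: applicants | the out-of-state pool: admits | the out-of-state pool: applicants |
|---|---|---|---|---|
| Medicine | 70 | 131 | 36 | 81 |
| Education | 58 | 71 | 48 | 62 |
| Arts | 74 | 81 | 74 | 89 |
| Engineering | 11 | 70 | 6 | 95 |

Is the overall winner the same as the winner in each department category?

Yes

Medicine: Pool A 70/131 = 53.4%, the out-of-state pool 36/81 = 44.4% → Pool A
Education: Pool A 58/71 = 81.7%, the out-of-state pool 48/62 = 77.4% → Pool A
Arts: Pool A 74/81 = 91.4%, the out-of-state pool 74/89 = 83.1% → Pool A
Engineering: Pool A 11/70 = 15.7%, the out-of-state pool 6/95 = 6.3% → Pool A
Overall: Pool A 213/353 = 60.3%, the out-of-state pool 164/327 = 50.2% → Pool A
Pool A wins overall and in every department group — no reversal.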